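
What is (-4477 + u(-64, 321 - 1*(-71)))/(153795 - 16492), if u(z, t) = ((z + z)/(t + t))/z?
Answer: -1754983/53822776 ≈ -0.032607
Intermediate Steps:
u(z, t) = 1/t (u(z, t) = ((2*z)/((2*t)))/z = ((2*z)*(1/(2*t)))/z = (z/t)/z = 1/t)
(-4477 + u(-64, 321 - 1*(-71)))/(153795 - 16492) = (-4477 + 1/(321 - 1*(-71)))/(153795 - 16492) = (-4477 + 1/(321 + 71))/137303 = (-4477 + 1/392)*(1/137303) = -1754983/392*1/137303 = -1754983/53822776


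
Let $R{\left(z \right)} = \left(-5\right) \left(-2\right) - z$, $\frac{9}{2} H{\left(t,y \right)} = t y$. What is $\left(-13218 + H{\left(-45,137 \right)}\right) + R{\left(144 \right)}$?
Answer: $-14722$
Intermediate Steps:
$H{\left(t,y \right)} = \frac{2 t y}{9}$
$R{\left(z \right)} = 10 - z$
$\left(-13218 + H{\left(-45,137 \right)}\right) + R{\left(144 \right)} = \left(-13218 + \frac{2}{9} \left(-45\right) 137\right) + \left(10 - 144\right) = \left(-13218 - 1370\right) + \left(10 - 144\right) = -14588 - 134 = -14722$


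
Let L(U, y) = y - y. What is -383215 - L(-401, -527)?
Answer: -383215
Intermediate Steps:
L(U, y) = 0
-383215 - L(-401, -527) = -383215 - 1*0 = -383215 + 0 = -383215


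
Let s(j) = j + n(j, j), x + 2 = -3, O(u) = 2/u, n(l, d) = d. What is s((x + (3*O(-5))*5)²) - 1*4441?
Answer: -4199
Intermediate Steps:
x = -5 (x = -2 - 3 = -5)
s(j) = 2*j (s(j) = j + j = 2*j)
s((x + (3*O(-5))*5)²) - 1*4441 = 2*(-5 + (3*(2/(-5)))*5)² - 1*4441 = 2*(-5 + (3*(2*(-⅕)))*5)² - 4441 = 2*(-5 + (3*(-⅖))*5)² - 4441 = 2*(-5 - 6/5*5)² - 4441 = 2*(-5 - 6)² - 4441 = 2*(-11)² - 4441 = 2*121 - 4441 = 242 - 4441 = -4199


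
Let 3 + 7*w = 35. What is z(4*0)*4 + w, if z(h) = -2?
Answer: -24/7 ≈ -3.4286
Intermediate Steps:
w = 32/7 (w = -3/7 + (1/7)*35 = -3/7 + 5 = 32/7 ≈ 4.5714)
z(4*0)*4 + w = -2*4 + 32/7 = -8 + 32/7 = -24/7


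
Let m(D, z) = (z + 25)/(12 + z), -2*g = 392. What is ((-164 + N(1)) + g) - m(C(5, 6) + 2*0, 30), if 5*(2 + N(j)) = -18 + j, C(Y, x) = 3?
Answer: -77009/210 ≈ -366.71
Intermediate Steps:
g = -196 (g = -1/2*392 = -196)
N(j) = -28/5 + j/5 (N(j) = -2 + (-18 + j)/5 = -2 + (-18/5 + j/5) = -28/5 + j/5)
m(D, z) = (25 + z)/(12 + z)
((-164 + N(1)) + g) - m(C(5, 6) + 2*0, 30) = ((-164 + (-28/5 + (1/5)*1)) - 196) - (25 + 30)/(12 + 30) = ((-164 + (-28/5 + 1/5)) - 196) - 55/42 = ((-164 - 27/5) - 196) - 55/42 = (-847/5 - 196) - 1*55/42 = -1827/5 - 55/42 = -77009/210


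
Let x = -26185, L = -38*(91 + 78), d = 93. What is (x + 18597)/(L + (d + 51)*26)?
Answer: 3794/1339 ≈ 2.8335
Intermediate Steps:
L = -6422 (L = -38*169 = -6422)
(x + 18597)/(L + (d + 51)*26) = (-26185 + 18597)/(-6422 + (93 + 51)*26) = -7588/(-6422 + 144*26) = -7588/(-6422 + 3744) = -7588/(-2678) = -7588*(-1/2678) = 3794/1339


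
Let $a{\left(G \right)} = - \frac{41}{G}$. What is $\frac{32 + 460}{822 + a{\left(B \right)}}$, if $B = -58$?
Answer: $\frac{28536}{47717} \approx 0.59803$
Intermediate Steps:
$\frac{32 + 460}{822 + a{\left(B \right)}} = \frac{32 + 460}{822 - \frac{41}{-58}} = \frac{492}{822 - - \frac{41}{58}} = \frac{492}{822 + \frac{41}{58}} = \frac{492}{\frac{47717}{58}} = 492 \cdot \frac{58}{47717} = \frac{28536}{47717}$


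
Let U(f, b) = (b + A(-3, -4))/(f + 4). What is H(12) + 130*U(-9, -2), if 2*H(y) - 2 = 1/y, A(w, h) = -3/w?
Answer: 649/24 ≈ 27.042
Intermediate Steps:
H(y) = 1 + 1/(2*y)
U(f, b) = (1 + b)/(4 + f) (U(f, b) = (b - 3/(-3))/(f + 4) = (b - 3*(-⅓))/(4 + f) = (b + 1)/(4 + f) = (1 + b)/(4 + f))
H(12) + 130*U(-9, -2) = (½ + 12)/12 + 130*((1 - 2)/(4 - 9)) = (1/12)*(25/2) + 130*(-1/(-5)) = 25/24 + 130*(-⅕*(-1)) = 25/24 + 130*(⅕) = 25/24 + 26 = 649/24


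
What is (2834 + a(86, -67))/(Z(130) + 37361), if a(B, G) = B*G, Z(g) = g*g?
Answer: -976/18087 ≈ -0.053961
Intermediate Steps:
Z(g) = g²
(2834 + a(86, -67))/(Z(130) + 37361) = (2834 + 86*(-67))/(130² + 37361) = (2834 - 5762)/(16900 + 37361) = -2928/54261 = -2928*1/54261 = -976/18087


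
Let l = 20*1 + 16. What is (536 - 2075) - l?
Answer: -1575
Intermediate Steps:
l = 36 (l = 20 + 16 = 36)
(536 - 2075) - l = (536 - 2075) - 1*36 = -1539 - 36 = -1575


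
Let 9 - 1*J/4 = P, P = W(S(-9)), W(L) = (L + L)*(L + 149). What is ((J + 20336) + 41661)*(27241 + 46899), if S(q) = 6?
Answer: 4047525020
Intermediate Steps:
W(L) = 2*L*(149 + L) (W(L) = (2*L)*(149 + L) = 2*L*(149 + L))
P = 1860 (P = 2*6*(149 + 6) = 2*6*155 = 1860)
J = -7404 (J = 36 - 4*1860 = 36 - 7440 = -7404)
((J + 20336) + 41661)*(27241 + 46899) = ((-7404 + 20336) + 41661)*(27241 + 46899) = (12932 + 41661)*74140 = 54593*74140 = 4047525020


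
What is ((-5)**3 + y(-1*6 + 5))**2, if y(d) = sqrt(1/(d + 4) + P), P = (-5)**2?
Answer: 46951/3 - 500*sqrt(57)/3 ≈ 14392.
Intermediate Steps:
P = 25
y(d) = sqrt(25 + 1/(4 + d)) (y(d) = sqrt(1/(d + 4) + 25) = sqrt(1/(4 + d) + 25) = sqrt(25 + 1/(4 + d)))
((-5)**3 + y(-1*6 + 5))**2 = ((-5)**3 + sqrt((101 + 25*(-1*6 + 5))/(4 + (-1*6 + 5))))**2 = (-125 + sqrt((101 + 25*(-6 + 5))/(4 + (-6 + 5))))**2 = (-125 + sqrt((101 + 25*(-1))/(4 - 1)))**2 = (-125 + sqrt((101 - 25)/3))**2 = (-125 + sqrt((1/3)*76))**2 = (-125 + sqrt(76/3))**2 = (-125 + 2*sqrt(57)/3)**2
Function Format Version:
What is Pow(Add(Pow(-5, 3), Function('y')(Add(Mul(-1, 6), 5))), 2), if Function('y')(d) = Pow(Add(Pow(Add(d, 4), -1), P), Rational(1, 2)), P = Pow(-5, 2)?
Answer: Add(Rational(46951, 3), Mul(Rational(-500, 3), Pow(57, Rational(1, 2)))) ≈ 14392.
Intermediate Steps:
P = 25
Function('y')(d) = Pow(Add(25, Pow(Add(4, d), -1)), Rational(1, 2)) (Function('y')(d) = Pow(Add(Pow(Add(d, 4), -1), 25), Rational(1, 2)) = Pow(Add(Pow(Add(4, d), -1), 25), Rational(1, 2)) = Pow(Add(25, Pow(Add(4, d), -1)), Rational(1, 2)))
Pow(Add(Pow(-5, 3), Function('y')(Add(Mul(-1, 6), 5))), 2) = Pow(Add(Pow(-5, 3), Pow(Mul(Pow(Add(4, Add(Mul(-1, 6), 5)), -1), Add(101, Mul(25, Add(Mul(-1, 6), 5)))), Rational(1, 2))), 2) = Pow(Add(-125, Pow(Mul(Pow(Add(4, Add(-6, 5)), -1), Add(101, Mul(25, Add(-6, 5)))), Rational(1, 2))), 2) = Pow(Add(-125, Pow(Mul(Pow(Add(4, -1), -1), Add(101, Mul(25, -1))), Rational(1, 2))), 2) = Pow(Add(-125, Pow(Mul(Pow(3, -1), Add(101, -25)), Rational(1, 2))), 2) = Pow(Add(-125, Pow(Mul(Rational(1, 3), 76), Rational(1, 2))), 2) = Pow(Add(-125, Pow(Rational(76, 3), Rational(1, 2))), 2) = Pow(Add(-125, Mul(Rational(2, 3), Pow(57, Rational(1, 2)))), 2)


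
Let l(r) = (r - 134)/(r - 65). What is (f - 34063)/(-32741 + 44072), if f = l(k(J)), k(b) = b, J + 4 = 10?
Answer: -669863/222843 ≈ -3.0060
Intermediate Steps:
J = 6 (J = -4 + 10 = 6)
l(r) = (-134 + r)/(-65 + r)
f = 128/59 (f = (-134 + 6)/(-65 + 6) = -128/(-59) = -1/59*(-128) = 128/59 ≈ 2.1695)
(f - 34063)/(-32741 + 44072) = (128/59 - 34063)/(-32741 + 44072) = -2009589/59/11331 = -2009589/59*1/11331 = -669863/222843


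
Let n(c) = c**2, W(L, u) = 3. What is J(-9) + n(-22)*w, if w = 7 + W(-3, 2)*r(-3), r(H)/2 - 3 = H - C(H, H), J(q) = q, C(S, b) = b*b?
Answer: -22757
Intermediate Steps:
C(S, b) = b**2
r(H) = 6 - 2*H**2 + 2*H (r(H) = 6 + 2*(H - H**2) = 6 + (-2*H**2 + 2*H) = 6 - 2*H**2 + 2*H)
w = -47 (w = 7 + 3*(6 - 2*(-3)**2 + 2*(-3)) = 7 + 3*(6 - 2*9 - 6) = 7 + 3*(6 - 18 - 6) = 7 + 3*(-18) = 7 - 54 = -47)
J(-9) + n(-22)*w = -9 + (-22)**2*(-47) = -9 + 484*(-47) = -9 - 22748 = -22757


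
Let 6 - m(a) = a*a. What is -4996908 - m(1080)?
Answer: -3830514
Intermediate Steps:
m(a) = 6 - a² (m(a) = 6 - a*a = 6 - a²)
-4996908 - m(1080) = -4996908 - (6 - 1*1080²) = -4996908 - (6 - 1*1166400) = -4996908 - (6 - 1166400) = -4996908 - 1*(-1166394) = -4996908 + 1166394 = -3830514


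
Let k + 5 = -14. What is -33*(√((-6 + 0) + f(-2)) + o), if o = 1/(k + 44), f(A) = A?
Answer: -33/25 - 66*I*√2 ≈ -1.32 - 93.338*I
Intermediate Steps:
k = -19 (k = -5 - 14 = -19)
o = 1/25 (o = 1/(-19 + 44) = 1/25 ≈ 0.040000)
-33*(√((-6 + 0) + f(-2)) + o) = -33*(√((-6 + 0) - 2) + 1/25) = -33*(√(-6 - 2) + 1/25) = -33*(√(-8) + 1/25) = -33*(2*I*√2 + 1/25) = -33*(1/25 + 2*I*√2) = -33/25 - 66*I*√2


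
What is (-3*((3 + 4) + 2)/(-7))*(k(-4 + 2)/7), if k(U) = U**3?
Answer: -216/49 ≈ -4.4082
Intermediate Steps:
(-3*((3 + 4) + 2)/(-7))*(k(-4 + 2)/7) = (-3*((3 + 4) + 2)/(-7))*((-4 + 2)**3/7) = (-3*(7 + 2)*(-1)/7)*((-2)**3*(1/7)) = (-27*(-1)/7)*(-8*1/7) = -3*(-9/7)*(-8/7) = (27/7)*(-8/7) = -216/49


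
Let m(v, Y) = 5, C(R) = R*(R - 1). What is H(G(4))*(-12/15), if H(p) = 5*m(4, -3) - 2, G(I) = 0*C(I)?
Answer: -92/5 ≈ -18.400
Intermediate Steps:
C(R) = R*(-1 + R)
G(I) = 0 (G(I) = 0*(I*(-1 + I)) = 0)
H(p) = 23 (H(p) = 5*5 - 2 = 25 - 2 = 23)
H(G(4))*(-12/15) = 23*(-12/15) = 23*(-12*1/15) = 23*(-4/5) = -92/5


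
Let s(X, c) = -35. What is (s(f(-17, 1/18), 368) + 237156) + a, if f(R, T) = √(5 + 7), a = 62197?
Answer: 299318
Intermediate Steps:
f(R, T) = 2*√3 (f(R, T) = √12 = 2*√3)
(s(f(-17, 1/18), 368) + 237156) + a = (-35 + 237156) + 62197 = 237121 + 62197 = 299318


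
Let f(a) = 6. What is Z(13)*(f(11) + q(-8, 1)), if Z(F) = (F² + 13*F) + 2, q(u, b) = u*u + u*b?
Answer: 21080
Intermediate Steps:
q(u, b) = u² + b*u
Z(F) = 2 + F² + 13*F
Z(13)*(f(11) + q(-8, 1)) = (2 + 13² + 13*13)*(6 - 8*(1 - 8)) = (2 + 169 + 169)*(6 - 8*(-7)) = 340*(6 + 56) = 340*62 = 21080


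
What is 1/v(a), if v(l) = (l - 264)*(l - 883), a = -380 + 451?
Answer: 1/156716 ≈ 6.3810e-6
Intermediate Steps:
a = 71
v(l) = (-883 + l)*(-264 + l) (v(l) = (-264 + l)*(-883 + l) = (-883 + l)*(-264 + l))
1/v(a) = 1/(233112 + 71² - 1147*71) = 1/(233112 + 5041 - 81437) = 1/156716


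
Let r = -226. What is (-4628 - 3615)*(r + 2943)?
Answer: -22396231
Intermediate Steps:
(-4628 - 3615)*(r + 2943) = (-4628 - 3615)*(-226 + 2943) = -8243*2717 = -22396231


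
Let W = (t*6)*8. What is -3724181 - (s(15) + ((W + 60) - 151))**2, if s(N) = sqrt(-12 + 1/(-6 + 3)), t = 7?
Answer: -11352581/3 - 490*I*sqrt(111)/3 ≈ -3.7842e+6 - 1720.8*I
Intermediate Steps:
W = 336 (W = (7*6)*8 = 42*8 = 336)
s(N) = I*sqrt(111)/3 (s(N) = sqrt(-12 + 1/(-3)) = sqrt(-12 - 1/3) = sqrt(-37/3) = I*sqrt(111)/3)
-3724181 - (s(15) + ((W + 60) - 151))**2 = -3724181 - (I*sqrt(111)/3 + ((336 + 60) - 151))**2 = -3724181 - (I*sqrt(111)/3 + (396 - 151))**2 = -3724181 - (I*sqrt(111)/3 + 245)**2 = -3724181 - (245 + I*sqrt(111)/3)**2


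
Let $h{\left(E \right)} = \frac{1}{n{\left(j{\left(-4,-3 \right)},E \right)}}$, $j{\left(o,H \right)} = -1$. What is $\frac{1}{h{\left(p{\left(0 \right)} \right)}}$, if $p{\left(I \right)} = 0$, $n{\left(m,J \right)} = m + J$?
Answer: $-1$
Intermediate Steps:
$n{\left(m,J \right)} = J + m$
$h{\left(E \right)} = \frac{1}{-1 + E}$ ($h{\left(E \right)} = \frac{1}{E - 1} = \frac{1}{-1 + E}$)
$\frac{1}{h{\left(p{\left(0 \right)} \right)}} = \frac{1}{\frac{1}{-1 + 0}} = \frac{1}{\frac{1}{-1}} = \frac{1}{-1} = -1$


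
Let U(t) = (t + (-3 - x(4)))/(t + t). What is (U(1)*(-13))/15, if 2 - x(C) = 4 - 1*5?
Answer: 13/6 ≈ 2.1667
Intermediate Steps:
x(C) = 3 (x(C) = 2 - (4 - 1*5) = 2 - (4 - 5) = 2 - 1*(-1) = 2 + 1 = 3)
U(t) = (-6 + t)/(2*t) (U(t) = (t + (-3 - 1*3))/(t + t) = (t + (-3 - 3))/((2*t)) = (t - 6)*(1/(2*t)) = (-6 + t)*(1/(2*t)) = (-6 + t)/(2*t))
(U(1)*(-13))/15 = (((1/2)*(-6 + 1)/1)*(-13))/15 = (((1/2)*1*(-5))*(-13))*(1/15) = -5/2*(-13)*(1/15) = (65/2)*(1/15) = 13/6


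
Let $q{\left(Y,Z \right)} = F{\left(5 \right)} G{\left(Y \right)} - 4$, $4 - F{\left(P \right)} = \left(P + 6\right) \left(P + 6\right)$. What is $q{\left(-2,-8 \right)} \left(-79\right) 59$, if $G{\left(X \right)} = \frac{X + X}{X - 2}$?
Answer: $563981$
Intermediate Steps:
$F{\left(P \right)} = 4 - \left(6 + P\right)^{2}$ ($F{\left(P \right)} = 4 - \left(P + 6\right) \left(P + 6\right) = 4 - \left(6 + P\right) \left(6 + P\right) = 4 - \left(6 + P\right)^{2}$)
$G{\left(X \right)} = \frac{2 X}{-2 + X}$
$q{\left(Y,Z \right)} = -4 - \frac{234 Y}{-2 + Y}$ ($q{\left(Y,Z \right)} = \left(4 - \left(6 + 5\right)^{2}\right) \frac{2 Y}{-2 + Y} - 4 = \left(4 - 11^{2}\right) \frac{2 Y}{-2 + Y} - 4 = \left(4 - 121\right) \frac{2 Y}{-2 + Y} - 4 = - 117 \frac{2 Y}{-2 + Y} - 4 = - \frac{234 Y}{-2 + Y} - 4 = -4 - \frac{234 Y}{-2 + Y}$)
$q{\left(-2,-8 \right)} \left(-79\right) 59 = \frac{2 \left(4 - -238\right)}{-2 - 2} \left(-79\right) 59 = \frac{2 \left(4 + 238\right)}{-4} \left(-79\right) 59 = 2 \left(- \frac{1}{4}\right) 242 \left(-79\right) 59 = \left(-121\right) \left(-79\right) 59 = 9559 \cdot 59 = 563981$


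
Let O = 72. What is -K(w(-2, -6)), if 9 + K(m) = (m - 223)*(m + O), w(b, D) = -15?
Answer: 13575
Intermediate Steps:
K(m) = -9 + (-223 + m)*(72 + m) (K(m) = -9 + (m - 223)*(m + 72) = -9 + (-223 + m)*(72 + m))
-K(w(-2, -6)) = -(-16065 + (-15)² - 151*(-15)) = -(-16065 + 225 + 2265) = -1*(-13575) = 13575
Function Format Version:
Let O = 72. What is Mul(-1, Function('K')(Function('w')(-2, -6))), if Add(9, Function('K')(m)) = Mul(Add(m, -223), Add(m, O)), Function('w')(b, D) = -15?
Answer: 13575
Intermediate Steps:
Function('K')(m) = Add(-9, Mul(Add(-223, m), Add(72, m))) (Function('K')(m) = Add(-9, Mul(Add(m, -223), Add(m, 72))) = Add(-9, Mul(Add(-223, m), Add(72, m))))
Mul(-1, Function('K')(Function('w')(-2, -6))) = Mul(-1, Add(-16065, Pow(-15, 2), Mul(-151, -15))) = Mul(-1, Add(-16065, 225, 2265)) = Mul(-1, -13575) = 13575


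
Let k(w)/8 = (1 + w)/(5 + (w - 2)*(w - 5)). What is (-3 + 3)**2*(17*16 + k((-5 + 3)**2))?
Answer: 0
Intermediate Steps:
k(w) = 8*(1 + w)/(5 + (-5 + w)*(-2 + w)) (k(w) = 8*((1 + w)/(5 + (w - 2)*(w - 5))) = 8*((1 + w)/(5 + (-2 + w)*(-5 + w))) = 8*((1 + w)/(5 + (-5 + w)*(-2 + w))) = 8*(1 + w)/(5 + (-5 + w)*(-2 + w)))
(-3 + 3)**2*(17*16 + k((-5 + 3)**2)) = (-3 + 3)**2*(17*16 + 8*(1 + (-5 + 3)**2)/(15 + ((-5 + 3)**2)**2 - 7*(-5 + 3)**2)) = 0**2*(272 + 8*(1 + (-2)**2)/(15 + ((-2)**2)**2 - 7*(-2)**2)) = 0*(272 + 8*(1 + 4)/(15 + 4**2 - 7*4)) = 0*(272 + 8*5/(15 + 16 - 28)) = 0*(272 + 8*5/3) = 0*(272 + 8*(1/3)*5) = 0*(272 + 40/3) = 0*(856/3) = 0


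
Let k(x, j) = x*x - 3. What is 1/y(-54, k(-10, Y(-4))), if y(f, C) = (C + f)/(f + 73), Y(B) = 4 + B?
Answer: 19/43 ≈ 0.44186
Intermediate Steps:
k(x, j) = -3 + x² (k(x, j) = x² - 3 = -3 + x²)
y(f, C) = (C + f)/(73 + f)
1/y(-54, k(-10, Y(-4))) = 1/(((-3 + (-10)²) - 54)/(73 - 54)) = 1/(((-3 + 100) - 54)/19) = 1/((97 - 54)/19) = 1/((1/19)*43) = 1/(43/19) = 19/43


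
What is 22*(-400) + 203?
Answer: -8597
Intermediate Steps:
22*(-400) + 203 = -8800 + 203 = -8597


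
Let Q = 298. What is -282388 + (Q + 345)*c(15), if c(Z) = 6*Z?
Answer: -224518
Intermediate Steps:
-282388 + (Q + 345)*c(15) = -282388 + (298 + 345)*(6*15) = -282388 + 643*90 = -282388 + 57870 = -224518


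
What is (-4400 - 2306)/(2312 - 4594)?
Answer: 479/163 ≈ 2.9387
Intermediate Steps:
(-4400 - 2306)/(2312 - 4594) = -6706/(-2282) = -6706*(-1/2282) = 479/163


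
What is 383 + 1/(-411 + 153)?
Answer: 98813/258 ≈ 383.00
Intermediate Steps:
383 + 1/(-411 + 153) = 383 + 1/(-258) = 383 - 1/258 = 98813/258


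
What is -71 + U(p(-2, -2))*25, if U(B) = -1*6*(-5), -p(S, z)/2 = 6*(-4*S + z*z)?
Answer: 679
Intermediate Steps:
p(S, z) = -12*z² + 48*S (p(S, z) = -12*(-4*S + z*z) = -12*(-4*S + z²) = -12*(z² - 4*S) = -2*(-24*S + 6*z²) = -12*z² + 48*S)
U(B) = 30 (U(B) = -6*(-5) = 30)
-71 + U(p(-2, -2))*25 = -71 + 30*25 = -71 + 750 = 679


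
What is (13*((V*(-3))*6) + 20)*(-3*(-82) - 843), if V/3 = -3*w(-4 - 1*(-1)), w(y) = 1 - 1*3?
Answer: 2502624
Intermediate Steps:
w(y) = -2 (w(y) = 1 - 3 = -2)
V = 18 (V = 3*(-3*(-2)) = 3*6 = 18)
(13*((V*(-3))*6) + 20)*(-3*(-82) - 843) = (13*((18*(-3))*6) + 20)*(-3*(-82) - 843) = (13*(-54*6) + 20)*(246 - 843) = (13*(-324) + 20)*(-597) = (-4212 + 20)*(-597) = -4192*(-597) = 2502624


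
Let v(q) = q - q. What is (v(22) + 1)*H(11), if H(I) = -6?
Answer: -6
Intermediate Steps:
v(q) = 0
(v(22) + 1)*H(11) = (0 + 1)*(-6) = 1*(-6) = -6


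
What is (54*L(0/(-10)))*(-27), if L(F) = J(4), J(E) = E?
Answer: -5832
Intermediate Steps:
L(F) = 4
(54*L(0/(-10)))*(-27) = (54*4)*(-27) = 216*(-27) = -5832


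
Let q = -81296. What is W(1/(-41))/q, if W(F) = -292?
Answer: 73/20324 ≈ 0.0035918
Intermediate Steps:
W(1/(-41))/q = -292/(-81296) = -292*(-1/81296) = 73/20324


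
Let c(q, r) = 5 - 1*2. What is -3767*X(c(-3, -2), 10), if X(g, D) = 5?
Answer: -18835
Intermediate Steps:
c(q, r) = 3 (c(q, r) = 5 - 2 = 3)
-3767*X(c(-3, -2), 10) = -3767*5 = -18835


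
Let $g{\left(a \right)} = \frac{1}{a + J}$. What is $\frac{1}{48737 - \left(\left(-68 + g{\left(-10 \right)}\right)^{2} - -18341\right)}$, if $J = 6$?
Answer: $\frac{16}{411807} \approx 3.8853 \cdot 10^{-5}$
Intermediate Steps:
$g{\left(a \right)} = \frac{1}{6 + a}$ ($g{\left(a \right)} = \frac{1}{a + 6} = \frac{1}{6 + a}$)
$\frac{1}{48737 - \left(\left(-68 + g{\left(-10 \right)}\right)^{2} - -18341\right)} = \frac{1}{48737 - \left(\left(-68 + \frac{1}{6 - 10}\right)^{2} - -18341\right)} = \frac{1}{48737 - \left(\left(-68 + \frac{1}{-4}\right)^{2} + 18341\right)} = \frac{1}{48737 - \left(\left(-68 - \frac{1}{4}\right)^{2} + 18341\right)} = \frac{1}{48737 - \left(\left(- \frac{273}{4}\right)^{2} + 18341\right)} = \frac{1}{48737 - \left(\frac{74529}{16} + 18341\right)} = \frac{1}{48737 - \frac{367985}{16}} = \frac{1}{\frac{411807}{16}} = \frac{16}{411807}$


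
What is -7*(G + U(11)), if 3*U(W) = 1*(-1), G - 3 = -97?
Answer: 1981/3 ≈ 660.33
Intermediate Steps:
G = -94 (G = 3 - 97 = -94)
U(W) = -⅓ (U(W) = (1*(-1))/3 = (⅓)*(-1) = -⅓)
-7*(G + U(11)) = -7*(-94 - ⅓) = -7*(-283/3) = 1981/3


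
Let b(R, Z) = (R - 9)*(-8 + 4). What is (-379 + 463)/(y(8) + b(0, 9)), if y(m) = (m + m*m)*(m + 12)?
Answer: 7/123 ≈ 0.056911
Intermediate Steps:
y(m) = (12 + m)*(m + m²) (y(m) = (m + m²)*(12 + m) = (12 + m)*(m + m²))
b(R, Z) = 36 - 4*R (b(R, Z) = (-9 + R)*(-4) = 36 - 4*R)
(-379 + 463)/(y(8) + b(0, 9)) = (-379 + 463)/(8*(12 + 8² + 13*8) + (36 - 4*0)) = 84/(8*(12 + 64 + 104) + (36 + 0)) = 84/(8*180 + 36) = 84/(1440 + 36) = 84/1476 = 84*(1/1476) = 7/123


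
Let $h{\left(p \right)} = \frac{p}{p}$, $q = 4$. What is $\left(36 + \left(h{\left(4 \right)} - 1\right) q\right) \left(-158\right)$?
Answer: $-5688$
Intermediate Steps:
$h{\left(p \right)} = 1$
$\left(36 + \left(h{\left(4 \right)} - 1\right) q\right) \left(-158\right) = \left(36 + \left(1 - 1\right) 4\right) \left(-158\right) = \left(36 + 0 \cdot 4\right) \left(-158\right) = \left(36 + 0\right) \left(-158\right) = 36 \left(-158\right) = -5688$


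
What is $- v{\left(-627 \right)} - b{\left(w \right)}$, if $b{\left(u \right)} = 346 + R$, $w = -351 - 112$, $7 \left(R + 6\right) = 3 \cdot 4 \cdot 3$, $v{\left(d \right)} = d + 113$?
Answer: $\frac{1182}{7} \approx 168.86$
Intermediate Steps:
$v{\left(d \right)} = 113 + d$
$R = - \frac{6}{7}$ ($R = -6 + \frac{3 \cdot 4 \cdot 3}{7} = -6 + \frac{12 \cdot 3}{7} = -6 + \frac{1}{7} \cdot 36 = -6 + \frac{36}{7} = - \frac{6}{7} \approx -0.85714$)
$w = -463$
$b{\left(u \right)} = \frac{2416}{7}$ ($b{\left(u \right)} = 346 - \frac{6}{7} = \frac{2416}{7}$)
$- v{\left(-627 \right)} - b{\left(w \right)} = - (113 - 627) - \frac{2416}{7} = \left(-1\right) \left(-514\right) - \frac{2416}{7} = 514 - \frac{2416}{7} = \frac{1182}{7}$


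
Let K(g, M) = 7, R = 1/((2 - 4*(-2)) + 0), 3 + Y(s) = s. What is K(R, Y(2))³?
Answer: 343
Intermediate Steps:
Y(s) = -3 + s
R = ⅒ (R = 1/((2 + 8) + 0) = 1/(10 + 0) = 1/10 = ⅒ ≈ 0.10000)
K(R, Y(2))³ = 7³ = 343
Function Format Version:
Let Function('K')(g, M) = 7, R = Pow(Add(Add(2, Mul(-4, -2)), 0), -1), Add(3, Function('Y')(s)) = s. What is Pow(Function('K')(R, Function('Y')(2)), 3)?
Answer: 343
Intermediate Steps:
Function('Y')(s) = Add(-3, s)
R = Rational(1, 10) (R = Pow(Add(Add(2, 8), 0), -1) = Pow(Add(10, 0), -1) = Pow(10, -1) = Rational(1, 10) ≈ 0.10000)
Pow(Function('K')(R, Function('Y')(2)), 3) = Pow(7, 3) = 343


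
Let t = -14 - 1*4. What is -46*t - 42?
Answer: 786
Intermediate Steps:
t = -18 (t = -14 - 4 = -18)
-46*t - 42 = -46*(-18) - 42 = 828 - 42 = 786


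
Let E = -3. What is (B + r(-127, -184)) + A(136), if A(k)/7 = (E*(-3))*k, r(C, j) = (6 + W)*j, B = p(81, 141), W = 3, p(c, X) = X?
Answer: 7053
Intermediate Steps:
B = 141
r(C, j) = 9*j (r(C, j) = (6 + 3)*j = 9*j)
A(k) = 63*k (A(k) = 7*((-3*(-3))*k) = 7*(9*k) = 63*k)
(B + r(-127, -184)) + A(136) = (141 + 9*(-184)) + 63*136 = (141 - 1656) + 8568 = -1515 + 8568 = 7053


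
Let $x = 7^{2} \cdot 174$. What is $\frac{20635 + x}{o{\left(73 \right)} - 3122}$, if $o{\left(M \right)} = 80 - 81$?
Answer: $- \frac{29161}{3123} \approx -9.3375$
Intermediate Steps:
$x = 8526$ ($x = 49 \cdot 174 = 8526$)
$o{\left(M \right)} = -1$
$\frac{20635 + x}{o{\left(73 \right)} - 3122} = \frac{20635 + 8526}{-1 - 3122} = \frac{29161}{-3123} = 29161 \left(- \frac{1}{3123}\right) = - \frac{29161}{3123}$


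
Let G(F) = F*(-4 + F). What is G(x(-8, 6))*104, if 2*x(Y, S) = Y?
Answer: 3328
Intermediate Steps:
x(Y, S) = Y/2
G(x(-8, 6))*104 = (((½)*(-8))*(-4 + (½)*(-8)))*104 = -4*(-4 - 4)*104 = -4*(-8)*104 = 32*104 = 3328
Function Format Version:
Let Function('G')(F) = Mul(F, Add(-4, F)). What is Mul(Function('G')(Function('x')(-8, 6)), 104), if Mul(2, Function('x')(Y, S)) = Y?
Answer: 3328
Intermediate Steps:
Function('x')(Y, S) = Mul(Rational(1, 2), Y)
Mul(Function('G')(Function('x')(-8, 6)), 104) = Mul(Mul(Mul(Rational(1, 2), -8), Add(-4, Mul(Rational(1, 2), -8))), 104) = Mul(Mul(-4, Add(-4, -4)), 104) = Mul(Mul(-4, -8), 104) = Mul(32, 104) = 3328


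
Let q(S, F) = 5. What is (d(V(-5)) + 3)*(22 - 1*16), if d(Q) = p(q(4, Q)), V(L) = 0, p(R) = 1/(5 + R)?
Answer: 93/5 ≈ 18.600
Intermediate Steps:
d(Q) = 1/10 (d(Q) = 1/(5 + 5) = 1/10)
(d(V(-5)) + 3)*(22 - 1*16) = (1/10 + 3)*(22 - 1*16) = 31*(22 - 16)/10 = (31/10)*6 = 93/5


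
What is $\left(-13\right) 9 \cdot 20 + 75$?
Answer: $-2265$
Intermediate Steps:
$\left(-13\right) 9 \cdot 20 + 75 = \left(-117\right) 20 + 75 = -2340 + 75 = -2265$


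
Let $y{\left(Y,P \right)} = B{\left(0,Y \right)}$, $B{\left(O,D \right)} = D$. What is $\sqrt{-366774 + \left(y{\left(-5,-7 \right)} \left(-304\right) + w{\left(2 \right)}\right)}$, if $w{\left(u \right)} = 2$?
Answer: $2 i \sqrt{91313} \approx 604.36 i$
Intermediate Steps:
$y{\left(Y,P \right)} = Y$
$\sqrt{-366774 + \left(y{\left(-5,-7 \right)} \left(-304\right) + w{\left(2 \right)}\right)} = \sqrt{-366774 + \left(\left(-5\right) \left(-304\right) + 2\right)} = \sqrt{-366774 + \left(1520 + 2\right)} = \sqrt{-366774 + 1522} = \sqrt{-365252} = 2 i \sqrt{91313}$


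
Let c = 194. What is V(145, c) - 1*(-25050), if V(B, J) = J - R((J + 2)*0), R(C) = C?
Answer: 25244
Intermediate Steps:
V(B, J) = J (V(B, J) = J - (J + 2)*0 = J - (2 + J)*0 = J - 1*0 = J + 0 = J)
V(145, c) - 1*(-25050) = 194 - 1*(-25050) = 194 + 25050 = 25244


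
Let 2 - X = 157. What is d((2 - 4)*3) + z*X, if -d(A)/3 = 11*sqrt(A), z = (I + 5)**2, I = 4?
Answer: -12555 - 33*I*sqrt(6) ≈ -12555.0 - 80.833*I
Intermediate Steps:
X = -155 (X = 2 - 1*157 = 2 - 157 = -155)
z = 81 (z = (4 + 5)**2 = 9**2 = 81)
d(A) = -33*sqrt(A)
d((2 - 4)*3) + z*X = -33*sqrt(3)*sqrt(2 - 4) + 81*(-155) = -33*I*sqrt(6) - 12555 = -12555 - 33*I*sqrt(6)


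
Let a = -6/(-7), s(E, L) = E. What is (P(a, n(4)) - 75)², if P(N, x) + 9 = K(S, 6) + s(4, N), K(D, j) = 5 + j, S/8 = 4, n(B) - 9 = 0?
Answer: 4761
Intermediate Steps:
n(B) = 9 (n(B) = 9 + 0 = 9)
S = 32 (S = 8*4 = 32)
a = 6/7 (a = -6*(-⅐) = 6/7 ≈ 0.85714)
P(N, x) = 6 (P(N, x) = -9 + ((5 + 6) + 4) = -9 + (11 + 4) = -9 + 15 = 6)
(P(a, n(4)) - 75)² = (6 - 75)² = (-69)² = 4761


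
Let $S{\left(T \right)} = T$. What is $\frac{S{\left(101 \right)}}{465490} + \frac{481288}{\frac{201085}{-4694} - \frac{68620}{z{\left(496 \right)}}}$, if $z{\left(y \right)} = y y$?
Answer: $- \frac{6467878120730595071}{579444624378090} \approx -11162.0$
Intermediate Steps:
$z{\left(y \right)} = y^{2}$
$\frac{S{\left(101 \right)}}{465490} + \frac{481288}{\frac{201085}{-4694} - \frac{68620}{z{\left(496 \right)}}} = \frac{101}{465490} + \frac{481288}{\frac{201085}{-4694} - \frac{68620}{496^{2}}} = 101 \cdot \frac{1}{465490} + \frac{481288}{201085 \left(- \frac{1}{4694}\right) - \frac{68620}{246016}} = \frac{101}{465490} + \frac{481288}{- \frac{201085}{4694} - \frac{17155}{61504}} = \frac{101}{465490} + \frac{481288}{- \frac{6224028705}{144349888}} = \frac{101}{465490} + 481288 \left(- \frac{144349888}{6224028705}\right) = \frac{101}{465490} - \frac{69473868895744}{6224028705} = - \frac{6467878120730595071}{579444624378090}$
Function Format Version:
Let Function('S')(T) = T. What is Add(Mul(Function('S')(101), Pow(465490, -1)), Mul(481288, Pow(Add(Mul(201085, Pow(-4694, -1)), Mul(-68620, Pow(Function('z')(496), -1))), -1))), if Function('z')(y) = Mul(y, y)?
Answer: Rational(-6467878120730595071, 579444624378090) ≈ -11162.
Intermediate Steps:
Function('z')(y) = Pow(y, 2)
Add(Mul(Function('S')(101), Pow(465490, -1)), Mul(481288, Pow(Add(Mul(201085, Pow(-4694, -1)), Mul(-68620, Pow(Function('z')(496), -1))), -1))) = Add(Mul(101, Pow(465490, -1)), Mul(481288, Pow(Add(Mul(201085, Pow(-4694, -1)), Mul(-68620, Pow(Pow(496, 2), -1))), -1))) = Add(Mul(101, Rational(1, 465490)), Mul(481288, Pow(Add(Mul(201085, Rational(-1, 4694)), Mul(-68620, Pow(246016, -1))), -1))) = Add(Rational(101, 465490), Mul(481288, Pow(Add(Rational(-201085, 4694), Mul(-68620, Rational(1, 246016))), -1))) = Add(Rational(101, 465490), Mul(481288, Pow(Add(Rational(-201085, 4694), Rational(-17155, 61504)), -1))) = Add(Rational(101, 465490), Mul(481288, Pow(Rational(-6224028705, 144349888), -1))) = Add(Rational(101, 465490), Mul(481288, Rational(-144349888, 6224028705))) = Add(Rational(101, 465490), Rational(-69473868895744, 6224028705)) = Rational(-6467878120730595071, 579444624378090)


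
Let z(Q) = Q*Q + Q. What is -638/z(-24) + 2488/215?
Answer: 618103/59340 ≈ 10.416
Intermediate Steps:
z(Q) = Q + Q**2 (z(Q) = Q**2 + Q = Q + Q**2)
-638/z(-24) + 2488/215 = -638*(-1/(24*(1 - 24))) + 2488/215 = -638/((-24*(-23))) + 2488*(1/215) = -638/552 + 2488/215 = -638*1/552 + 2488/215 = -319/276 + 2488/215 = 618103/59340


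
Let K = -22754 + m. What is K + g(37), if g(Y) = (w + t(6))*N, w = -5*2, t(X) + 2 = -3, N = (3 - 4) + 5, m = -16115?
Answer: -38929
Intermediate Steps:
N = 4 (N = -1 + 5 = 4)
t(X) = -5 (t(X) = -2 - 3 = -5)
w = -10
g(Y) = -60 (g(Y) = (-10 - 5)*4 = -15*4 = -60)
K = -38869 (K = -22754 - 16115 = -38869)
K + g(37) = -38869 - 60 = -38929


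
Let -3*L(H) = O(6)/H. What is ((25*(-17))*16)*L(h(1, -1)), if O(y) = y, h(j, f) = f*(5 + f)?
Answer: -3400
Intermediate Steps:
L(H) = -2/H
((25*(-17))*16)*L(h(1, -1)) = ((25*(-17))*16)*(-2*(-1/(5 - 1))) = (-425*16)*(-2/((-1*4))) = -(-13600)/(-4) = -(-13600)*(-1)/4 = -6800*1/2 = -3400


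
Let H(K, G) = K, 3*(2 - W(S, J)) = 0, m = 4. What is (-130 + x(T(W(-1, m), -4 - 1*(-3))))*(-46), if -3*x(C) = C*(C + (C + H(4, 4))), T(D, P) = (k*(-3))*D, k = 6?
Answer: 43516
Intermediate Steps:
W(S, J) = 2 (W(S, J) = 2 - 1/3*0 = 2 + 0 = 2)
T(D, P) = -18*D (T(D, P) = (6*(-3))*D = -18*D)
x(C) = -C*(4 + 2*C)/3 (x(C) = -C*(C + (C + 4))/3 = -C*(C + (4 + C))/3 = -C*(4 + 2*C)/3)
(-130 + x(T(W(-1, m), -4 - 1*(-3))))*(-46) = (-130 - 2*(-18*2)*(2 - 18*2)/3)*(-46) = (-130 - 2/3*(-36)*(2 - 36))*(-46) = (-130 - 2/3*(-36)*(-34))*(-46) = (-130 - 816)*(-46) = -946*(-46) = 43516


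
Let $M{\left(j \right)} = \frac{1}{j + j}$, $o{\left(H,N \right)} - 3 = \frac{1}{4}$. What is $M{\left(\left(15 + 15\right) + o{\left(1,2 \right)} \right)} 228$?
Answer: $\frac{24}{7} \approx 3.4286$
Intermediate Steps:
$o{\left(H,N \right)} = \frac{13}{4}$ ($o{\left(H,N \right)} = 3 + \frac{1}{4} = \frac{13}{4}$)
$M{\left(j \right)} = \frac{1}{2 j}$
$M{\left(\left(15 + 15\right) + o{\left(1,2 \right)} \right)} 228 = \frac{1}{2 \left(\left(15 + 15\right) + \frac{13}{4}\right)} 228 = \frac{1}{2 \left(30 + \frac{13}{4}\right)} 228 = \frac{1}{2 \cdot \frac{133}{4}} \cdot 228 = \frac{1}{2} \cdot \frac{4}{133} \cdot 228 = \frac{2}{133} \cdot 228 = \frac{24}{7}$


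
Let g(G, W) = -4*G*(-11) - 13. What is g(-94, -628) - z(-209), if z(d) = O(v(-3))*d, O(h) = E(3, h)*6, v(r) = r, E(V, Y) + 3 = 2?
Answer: -5403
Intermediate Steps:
E(V, Y) = -1 (E(V, Y) = -3 + 2 = -1)
g(G, W) = -13 + 44*G (g(G, W) = 44*G - 13 = -13 + 44*G)
O(h) = -6 (O(h) = -1*6 = -6)
z(d) = -6*d
g(-94, -628) - z(-209) = (-13 + 44*(-94)) - (-6)*(-209) = (-13 - 4136) - 1*1254 = -4149 - 1254 = -5403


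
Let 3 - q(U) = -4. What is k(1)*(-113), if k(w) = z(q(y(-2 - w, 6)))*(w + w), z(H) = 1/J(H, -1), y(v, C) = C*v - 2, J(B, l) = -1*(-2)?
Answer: -113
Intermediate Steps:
J(B, l) = 2
y(v, C) = -2 + C*v
q(U) = 7 (q(U) = 3 - 1*(-4) = 3 + 4 = 7)
z(H) = ½ (z(H) = 1/2 = ½)
k(w) = w (k(w) = (w + w)/2 = (2*w)/2 = w)
k(1)*(-113) = 1*(-113) = -113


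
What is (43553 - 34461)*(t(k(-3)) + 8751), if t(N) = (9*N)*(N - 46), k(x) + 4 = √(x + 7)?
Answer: 87419580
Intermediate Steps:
k(x) = -4 + √(7 + x) (k(x) = -4 + √(x + 7) = -4 + √(7 + x))
t(N) = 9*N*(-46 + N) (t(N) = (9*N)*(-46 + N) = 9*N*(-46 + N))
(43553 - 34461)*(t(k(-3)) + 8751) = (43553 - 34461)*(9*(-4 + √(7 - 3))*(-46 + (-4 + √(7 - 3))) + 8751) = 9092*(9*(-4 + √4)*(-46 + (-4 + √4)) + 8751) = 9092*(9*(-4 + 2)*(-46 + (-4 + 2)) + 8751) = 9092*(9*(-2)*(-46 - 2) + 8751) = 9092*(9*(-2)*(-48) + 8751) = 9092*(864 + 8751) = 9092*9615 = 87419580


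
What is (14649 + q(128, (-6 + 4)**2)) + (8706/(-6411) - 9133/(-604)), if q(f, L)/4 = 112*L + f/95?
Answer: 2018361329671/122621060 ≈ 16460.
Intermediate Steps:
q(f, L) = 448*L + 4*f/95 (q(f, L) = 4*(112*L + f/95) = 448*L + 4*f/95)
(14649 + q(128, (-6 + 4)**2)) + (8706/(-6411) - 9133/(-604)) = (14649 + (448*(-6 + 4)**2 + (4/95)*128)) + (8706/(-6411) - 9133/(-604)) = (14649 + (448*(-2)**2 + 512/95)) + (8706*(-1/6411) - 9133*(-1/604)) = (14649 + (448*4 + 512/95)) + (-2902/2137 + 9133/604) = (14649 + (1792 + 512/95)) + 17764413/1290748 = (14649 + 170752/95) + 17764413/1290748 = 1562407/95 + 17764413/1290748 = 2018361329671/122621060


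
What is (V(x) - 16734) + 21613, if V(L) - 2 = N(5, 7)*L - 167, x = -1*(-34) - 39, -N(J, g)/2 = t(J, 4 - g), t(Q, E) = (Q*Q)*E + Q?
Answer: 4014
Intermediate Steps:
t(Q, E) = Q + E*Q² (t(Q, E) = Q²*E + Q = E*Q² + Q = Q + E*Q²)
N(J, g) = -2*J*(1 + J*(4 - g)) (N(J, g) = -2*J*(1 + (4 - g)*J) = -2*J*(1 + J*(4 - g)))
x = -5 (x = 34 - 39 = -5)
V(L) = -165 + 140*L (V(L) = 2 + ((2*5*(-1 + 5*(-4 + 7)))*L - 167) = 2 + ((2*5*(-1 + 5*3))*L - 167) = 2 + ((2*5*(-1 + 15))*L - 167) = 2 + ((2*5*14)*L - 167) = 2 + (140*L - 167) = 2 + (-167 + 140*L) = -165 + 140*L)
(V(x) - 16734) + 21613 = ((-165 + 140*(-5)) - 16734) + 21613 = ((-165 - 700) - 16734) + 21613 = (-865 - 16734) + 21613 = -17599 + 21613 = 4014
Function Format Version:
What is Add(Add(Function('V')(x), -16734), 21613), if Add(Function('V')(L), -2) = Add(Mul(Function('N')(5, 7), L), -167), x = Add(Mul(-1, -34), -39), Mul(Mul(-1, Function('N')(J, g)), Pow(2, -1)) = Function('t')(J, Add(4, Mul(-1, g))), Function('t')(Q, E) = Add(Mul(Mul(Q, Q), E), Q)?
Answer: 4014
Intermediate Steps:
Function('t')(Q, E) = Add(Q, Mul(E, Pow(Q, 2))) (Function('t')(Q, E) = Add(Mul(Pow(Q, 2), E), Q) = Add(Mul(E, Pow(Q, 2)), Q) = Add(Q, Mul(E, Pow(Q, 2))))
Function('N')(J, g) = Mul(-2, J, Add(1, Mul(J, Add(4, Mul(-1, g))))) (Function('N')(J, g) = Mul(-2, Mul(J, Add(1, Mul(Add(4, Mul(-1, g)), J)))) = Mul(-2, Mul(J, Add(1, Mul(J, Add(4, Mul(-1, g)))))) = Mul(-2, J, Add(1, Mul(J, Add(4, Mul(-1, g))))))
x = -5 (x = Add(34, -39) = -5)
Function('V')(L) = Add(-165, Mul(140, L)) (Function('V')(L) = Add(2, Add(Mul(Mul(2, 5, Add(-1, Mul(5, Add(-4, 7)))), L), -167)) = Add(2, Add(Mul(Mul(2, 5, Add(-1, Mul(5, 3))), L), -167)) = Add(2, Add(Mul(Mul(2, 5, Add(-1, 15)), L), -167)) = Add(2, Add(Mul(Mul(2, 5, 14), L), -167)) = Add(2, Add(Mul(140, L), -167)) = Add(2, Add(-167, Mul(140, L))) = Add(-165, Mul(140, L)))
Add(Add(Function('V')(x), -16734), 21613) = Add(Add(Add(-165, Mul(140, -5)), -16734), 21613) = Add(Add(Add(-165, -700), -16734), 21613) = Add(Add(-865, -16734), 21613) = Add(-17599, 21613) = 4014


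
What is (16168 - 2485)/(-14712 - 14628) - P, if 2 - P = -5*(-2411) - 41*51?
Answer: 97423799/9780 ≈ 9961.5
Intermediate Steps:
P = -9962 (P = 2 - (-5*(-2411) - 41*51) = 2 - (12055 - 1*2091) = 2 - (12055 - 2091) = 2 - 1*9964 = 2 - 9964 = -9962)
(16168 - 2485)/(-14712 - 14628) - P = (16168 - 2485)/(-14712 - 14628) - 1*(-9962) = 13683/(-29340) + 9962 = 13683*(-1/29340) + 9962 = -4561/9780 + 9962 = 97423799/9780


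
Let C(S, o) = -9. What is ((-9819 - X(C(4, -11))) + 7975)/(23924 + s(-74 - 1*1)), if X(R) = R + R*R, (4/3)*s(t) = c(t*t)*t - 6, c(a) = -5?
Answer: -7664/96803 ≈ -0.079171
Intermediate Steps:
s(t) = -9/2 - 15*t/4 (s(t) = 3*(-5*t - 6)/4 = 3*(-6 - 5*t)/4 = -9/2 - 15*t/4)
X(R) = R + R²
((-9819 - X(C(4, -11))) + 7975)/(23924 + s(-74 - 1*1)) = ((-9819 - (-9)*(1 - 9)) + 7975)/(23924 + (-9/2 - 15*(-74 - 1*1)/4)) = ((-9819 - (-9)*(-8)) + 7975)/(23924 + (-9/2 - 15*(-74 - 1)/4)) = ((-9819 - 1*72) + 7975)/(23924 + (-9/2 - 15/4*(-75))) = ((-9819 - 72) + 7975)/(23924 + (-9/2 + 1125/4)) = (-9891 + 7975)/(23924 + 1107/4) = -1916/96803/4 = -1916*4/96803 = -7664/96803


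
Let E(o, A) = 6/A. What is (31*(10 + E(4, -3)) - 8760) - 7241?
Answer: -15753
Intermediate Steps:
(31*(10 + E(4, -3)) - 8760) - 7241 = (31*(10 + 6/(-3)) - 8760) - 7241 = (31*(10 + 6*(-1/3)) - 8760) - 7241 = (31*(10 - 2) - 8760) - 7241 = (31*8 - 8760) - 7241 = (248 - 8760) - 7241 = -8512 - 7241 = -15753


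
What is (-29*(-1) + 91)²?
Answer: 14400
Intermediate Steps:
(-29*(-1) + 91)² = (29 + 91)² = 120² = 14400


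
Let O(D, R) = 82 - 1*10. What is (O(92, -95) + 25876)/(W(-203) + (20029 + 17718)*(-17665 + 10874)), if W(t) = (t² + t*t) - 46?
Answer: -25948/256257505 ≈ -0.00010126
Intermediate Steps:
O(D, R) = 72 (O(D, R) = 82 - 10 = 72)
W(t) = -46 + 2*t² (W(t) = (t² + t²) - 46 = 2*t² - 46 = -46 + 2*t²)
(O(92, -95) + 25876)/(W(-203) + (20029 + 17718)*(-17665 + 10874)) = (72 + 25876)/((-46 + 2*(-203)²) + (20029 + 17718)*(-17665 + 10874)) = 25948/((-46 + 2*41209) + 37747*(-6791)) = 25948/((-46 + 82418) - 256339877) = 25948/(82372 - 256339877) = 25948/(-256257505) = 25948*(-1/256257505) = -25948/256257505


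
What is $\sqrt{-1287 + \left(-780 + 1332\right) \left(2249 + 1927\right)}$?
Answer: $3 \sqrt{255985} \approx 1517.8$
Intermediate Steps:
$\sqrt{-1287 + \left(-780 + 1332\right) \left(2249 + 1927\right)} = \sqrt{-1287 + 552 \cdot 4176} = \sqrt{-1287 + 2305152} = \sqrt{2303865} = 3 \sqrt{255985}$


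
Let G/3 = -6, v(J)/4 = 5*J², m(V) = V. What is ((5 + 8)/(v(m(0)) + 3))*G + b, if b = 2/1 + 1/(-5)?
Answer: -381/5 ≈ -76.200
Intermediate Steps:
v(J) = 20*J² (v(J) = 4*(5*J²) = 20*J²)
b = 9/5 (b = 2*1 + 1*(-⅕) = 2 - ⅕ = 9/5 ≈ 1.8000)
G = -18 (G = 3*(-6) = -18)
((5 + 8)/(v(m(0)) + 3))*G + b = ((5 + 8)/(20*0² + 3))*(-18) + 9/5 = (13/(20*0 + 3))*(-18) + 9/5 = (13/(0 + 3))*(-18) + 9/5 = (13/3)*(-18) + 9/5 = -78 + 9/5 = -381/5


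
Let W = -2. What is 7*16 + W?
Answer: 110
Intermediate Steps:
7*16 + W = 7*16 - 2 = 112 - 2 = 110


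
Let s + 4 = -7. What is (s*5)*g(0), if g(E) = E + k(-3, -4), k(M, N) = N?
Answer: 220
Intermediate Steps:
s = -11 (s = -4 - 7 = -11)
g(E) = -4 + E (g(E) = E - 4 = -4 + E)
(s*5)*g(0) = (-11*5)*(-4 + 0) = -55*(-4) = 220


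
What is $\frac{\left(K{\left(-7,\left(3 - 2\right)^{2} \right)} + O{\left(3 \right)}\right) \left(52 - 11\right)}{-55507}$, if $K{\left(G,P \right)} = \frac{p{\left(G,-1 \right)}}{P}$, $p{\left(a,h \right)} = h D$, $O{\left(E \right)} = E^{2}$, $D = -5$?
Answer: $- \frac{574}{55507} \approx -0.010341$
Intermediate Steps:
$p{\left(a,h \right)} = - 5 h$ ($p{\left(a,h \right)} = h \left(-5\right) = - 5 h$)
$K{\left(G,P \right)} = \frac{5}{P}$ ($K{\left(G,P \right)} = \frac{\left(-5\right) \left(-1\right)}{P} = \frac{5}{P}$)
$\frac{\left(K{\left(-7,\left(3 - 2\right)^{2} \right)} + O{\left(3 \right)}\right) \left(52 - 11\right)}{-55507} = \frac{\left(\frac{5}{\left(3 - 2\right)^{2}} + 3^{2}\right) \left(52 - 11\right)}{-55507} = \left(\frac{5}{1^{2}} + 9\right) \left(52 - 11\right) \left(- \frac{1}{55507}\right) = \left(\frac{5}{1} + 9\right) 41 \left(- \frac{1}{55507}\right) = \left(5 \cdot 1 + 9\right) 41 \left(- \frac{1}{55507}\right) = \left(5 + 9\right) 41 \left(- \frac{1}{55507}\right) = 14 \cdot 41 \left(- \frac{1}{55507}\right) = 574 \left(- \frac{1}{55507}\right) = - \frac{574}{55507}$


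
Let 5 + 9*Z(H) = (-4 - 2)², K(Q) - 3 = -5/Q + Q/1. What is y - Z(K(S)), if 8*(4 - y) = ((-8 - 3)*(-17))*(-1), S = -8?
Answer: 1723/72 ≈ 23.931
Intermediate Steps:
K(Q) = 3 + Q - 5/Q (K(Q) = 3 + (-5/Q + Q/1) = 3 + (-5/Q + Q*1) = 3 + (-5/Q + Q) = 3 + (Q - 5/Q) = 3 + Q - 5/Q)
Z(H) = 31/9 (Z(H) = -5/9 + (-4 - 2)²/9 = -5/9 + (⅑)*(-6)² = -5/9 + (⅑)*36 = -5/9 + 4 = 31/9)
y = 219/8 (y = 4 - (-8 - 3)*(-17)*(-1)/8 = 4 - (-11*(-17))*(-1)/8 = 4 - 187*(-1)/8 = 4 - ⅛*(-187) = 4 + 187/8 = 219/8 ≈ 27.375)
y - Z(K(S)) = 219/8 - 1*31/9 = 219/8 - 31/9 = 1723/72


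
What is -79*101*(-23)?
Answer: 183517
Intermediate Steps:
-79*101*(-23) = -7979*(-23) = 183517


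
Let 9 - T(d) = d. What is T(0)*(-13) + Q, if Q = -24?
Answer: -141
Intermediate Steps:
T(d) = 9 - d
T(0)*(-13) + Q = (9 - 1*0)*(-13) - 24 = (9 + 0)*(-13) - 24 = 9*(-13) - 24 = -117 - 24 = -141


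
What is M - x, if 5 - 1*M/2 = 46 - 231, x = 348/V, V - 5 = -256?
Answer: 95728/251 ≈ 381.39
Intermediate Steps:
V = -251 (V = 5 - 256 = -251)
x = -348/251 (x = 348/(-251) = 348*(-1/251) = -348/251 ≈ -1.3865)
M = 380 (M = 10 - 2*(46 - 231) = 10 - 2*(-185) = 10 + 370 = 380)
M - x = 380 - 1*(-348/251) = 380 + 348/251 = 95728/251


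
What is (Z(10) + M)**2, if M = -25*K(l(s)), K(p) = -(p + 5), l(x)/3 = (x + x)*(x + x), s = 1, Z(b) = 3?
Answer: 183184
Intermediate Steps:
l(x) = 12*x**2 (l(x) = 3*((x + x)*(x + x)) = 3*((2*x)*(2*x)) = 3*(4*x**2) = 12*x**2)
K(p) = -5 - p (K(p) = -(5 + p) = -5 - p)
M = 425 (M = -25*(-5 - 12*1**2) = -25*(-5 - 12) = -25*(-17) = 425)
(Z(10) + M)**2 = (3 + 425)**2 = 428**2 = 183184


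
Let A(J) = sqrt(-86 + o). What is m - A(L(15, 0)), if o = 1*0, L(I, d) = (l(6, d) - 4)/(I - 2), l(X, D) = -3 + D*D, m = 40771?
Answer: 40771 - I*sqrt(86) ≈ 40771.0 - 9.2736*I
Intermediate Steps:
l(X, D) = -3 + D**2
L(I, d) = (-7 + d**2)/(-2 + I) (L(I, d) = ((-3 + d**2) - 4)/(I - 2) = (-7 + d**2)/(-2 + I))
o = 0
A(J) = I*sqrt(86) (A(J) = sqrt(-86 + 0) = sqrt(-86) = I*sqrt(86))
m - A(L(15, 0)) = 40771 - I*sqrt(86)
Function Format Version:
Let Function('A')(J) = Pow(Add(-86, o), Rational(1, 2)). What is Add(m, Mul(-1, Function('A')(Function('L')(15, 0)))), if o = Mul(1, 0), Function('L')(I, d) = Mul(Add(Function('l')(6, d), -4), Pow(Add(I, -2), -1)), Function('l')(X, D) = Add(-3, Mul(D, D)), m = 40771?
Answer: Add(40771, Mul(-1, I, Pow(86, Rational(1, 2)))) ≈ Add(40771., Mul(-9.2736, I))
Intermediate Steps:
Function('l')(X, D) = Add(-3, Pow(D, 2))
Function('L')(I, d) = Mul(Pow(Add(-2, I), -1), Add(-7, Pow(d, 2))) (Function('L')(I, d) = Mul(Add(Add(-3, Pow(d, 2)), -4), Pow(Add(I, -2), -1)) = Mul(Add(-7, Pow(d, 2)), Pow(Add(-2, I), -1)) = Mul(Pow(Add(-2, I), -1), Add(-7, Pow(d, 2))))
o = 0
Function('A')(J) = Mul(I, Pow(86, Rational(1, 2))) (Function('A')(J) = Pow(Add(-86, 0), Rational(1, 2)) = Pow(-86, Rational(1, 2)) = Mul(I, Pow(86, Rational(1, 2))))
Add(m, Mul(-1, Function('A')(Function('L')(15, 0)))) = Add(40771, Mul(-1, Mul(I, Pow(86, Rational(1, 2))))) = Add(40771, Mul(-1, I, Pow(86, Rational(1, 2))))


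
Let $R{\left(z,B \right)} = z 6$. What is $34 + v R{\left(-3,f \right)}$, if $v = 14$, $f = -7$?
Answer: $-218$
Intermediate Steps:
$R{\left(z,B \right)} = 6 z$
$34 + v R{\left(-3,f \right)} = 34 + 14 \cdot 6 \left(-3\right) = 34 + 14 \left(-18\right) = 34 - 252 = -218$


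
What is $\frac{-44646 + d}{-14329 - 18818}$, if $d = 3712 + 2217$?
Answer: $\frac{38717}{33147} \approx 1.168$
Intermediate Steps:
$d = 5929$
$\frac{-44646 + d}{-14329 - 18818} = \frac{-44646 + 5929}{-14329 - 18818} = - \frac{38717}{-33147} = \left(-38717\right) \left(- \frac{1}{33147}\right) = \frac{38717}{33147}$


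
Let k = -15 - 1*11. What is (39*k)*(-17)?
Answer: 17238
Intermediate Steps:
k = -26 (k = -15 - 11 = -26)
(39*k)*(-17) = (39*(-26))*(-17) = -1014*(-17) = 17238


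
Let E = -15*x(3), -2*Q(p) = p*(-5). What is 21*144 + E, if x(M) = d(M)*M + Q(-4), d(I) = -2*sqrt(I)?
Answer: 3174 + 90*sqrt(3) ≈ 3329.9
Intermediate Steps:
Q(p) = 5*p/2 (Q(p) = -p*(-5)/2 = -(-5)*p/2 = 5*p/2)
x(M) = -10 - 2*M**(3/2) (x(M) = (-2*sqrt(M))*M + (5/2)*(-4) = -2*M**(3/2) - 10 = -10 - 2*M**(3/2))
E = 150 + 90*sqrt(3) (E = -15*(-10 - 6*sqrt(3)) = 150 + 90*sqrt(3) ≈ 305.88)
21*144 + E = 21*144 + (150 + 90*sqrt(3)) = 3024 + (150 + 90*sqrt(3)) = 3174 + 90*sqrt(3)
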